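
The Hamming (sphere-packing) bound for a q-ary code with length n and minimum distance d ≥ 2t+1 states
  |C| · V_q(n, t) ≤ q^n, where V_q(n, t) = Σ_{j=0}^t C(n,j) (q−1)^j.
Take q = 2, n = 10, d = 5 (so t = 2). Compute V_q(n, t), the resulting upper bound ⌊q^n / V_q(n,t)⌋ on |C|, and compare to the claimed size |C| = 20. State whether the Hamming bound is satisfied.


V_q(n, t) = 56, q^n = 1024, Hamming bound = 18, |C| = 20 > bound (violated).

Step 1: Compute V_q(n, t) = Σ_{j=0}^2 C(n, j) (q−1)^j.
  j = 0: C(10,0)·(1)^0 = 1·1 = 1.
  j = 1: C(10,1)·(1)^1 = 10·1 = 10.
  j = 2: C(10,2)·(1)^2 = 45·1 = 45.
  V_q(n, t) = 1 + 10 + 45 = 56.
Step 2: q^n = 2^10 = 1024.
Step 3: Hamming bound ⌊q^n / V_q(n,t)⌋ = ⌊1024/56⌋ = 18.
Step 4: Compare |C| = 20 to 18: violated.
The claimed |C| lies above the Hamming bound, so no 2-ary code of length 10 with d ≥ 5 can have 20 codewords.


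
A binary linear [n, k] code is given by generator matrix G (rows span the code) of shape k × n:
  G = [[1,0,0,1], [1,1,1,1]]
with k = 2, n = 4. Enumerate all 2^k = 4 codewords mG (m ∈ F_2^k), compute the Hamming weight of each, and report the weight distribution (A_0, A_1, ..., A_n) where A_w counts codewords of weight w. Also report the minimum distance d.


Weight distribution: A_0 = 1, A_2 = 2, A_4 = 1. Minimum distance d = 2.

Enumerate all 2^2 = 4 messages m ∈ F_2^2.
For each, compute codeword c = mG in F_2^4, then tally its weight.
  m = 00 → c = 0000, weight = 0.
  m = 10 → c = 1001, weight = 2.
  m = 01 → c = 1111, weight = 4.
  m = 11 → c = 0110, weight = 2.
Tally weights:
  weight 0: 1 codewords.
  weight 2: 2 codewords.
  weight 4: 1 codewords.
Minimum distance d = smallest w > 0 with A_w > 0 = 2.
Sanity: Σ A_w = 4 = 2^2 = 4 ✓.


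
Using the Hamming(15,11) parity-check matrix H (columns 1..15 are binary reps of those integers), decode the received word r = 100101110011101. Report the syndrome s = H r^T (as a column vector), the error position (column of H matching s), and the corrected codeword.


s = (1, 0, 0, 1)^T, error position = 9, corrected codeword c = 100101111011101

Compute s = H r^T mod 2 one row at a time:
  s_1 = 1 + 0 + 0 + 1 + 1 + 1 + 0 + 1 = 5 ≡ 1 (mod 2).
  s_2 = 1 + 0 + 1 + 1 + 1 + 1 + 0 + 1 = 6 ≡ 0 (mod 2).
  s_3 = 0 + 0 + 1 + 1 + 0 + 1 + 0 + 1 = 4 ≡ 0 (mod 2).
  s_4 = 1 + 0 + 0 + 1 + 0 + 1 + 1 + 1 = 5 ≡ 1 (mod 2).
s = (1, 0, 0, 1)^T — this equals column 9 of H (binary 1001), so error is at position 9.
Correct: flip bit 9 of r = 100101110011101 to get c = 100101111011101.


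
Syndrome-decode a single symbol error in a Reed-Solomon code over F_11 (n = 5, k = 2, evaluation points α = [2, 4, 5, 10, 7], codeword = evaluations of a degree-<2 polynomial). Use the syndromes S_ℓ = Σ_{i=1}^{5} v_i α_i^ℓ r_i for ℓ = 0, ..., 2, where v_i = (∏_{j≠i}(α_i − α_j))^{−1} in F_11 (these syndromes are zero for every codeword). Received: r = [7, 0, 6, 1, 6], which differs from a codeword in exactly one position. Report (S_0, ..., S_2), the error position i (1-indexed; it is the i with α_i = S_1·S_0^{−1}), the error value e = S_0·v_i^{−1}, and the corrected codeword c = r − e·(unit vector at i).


S = (6, 8, 7), error at position 3, error magnitude e = 4, c = [7, 0, 2, 1, 6].

Step 1: column multipliers v_i = (∏_{j≠i}(α_i − α_j))^{−1} mod 11.
  i = 1 (α = 2): (2−4)(2−5)(2−10)(2−7) = (−2)·(−3)·(−8)·(−5) = 240 ≡ 9, so v_1 = 9^{−1} = 5 (mod 11).
  i = 2 (α = 4): (4−2)(4−5)(4−10)(4−7) = 2·(−1)·(−6)·(−3) = −36 ≡ 8, so v_2 = 8^{−1} = 7 (mod 11).
  i = 3 (α = 5): (5−2)(5−4)(5−10)(5−7) = 3·1·(−5)·(−2) = 30 ≡ 8, so v_3 = 8^{−1} = 7 (mod 11).
  i = 4 (α = 10): (10−2)(10−4)(10−5)(10−7) = 8·6·5·3 = 720 ≡ 5, so v_4 = 5^{−1} = 9 (mod 11).
  i = 5 (α = 7): (7−2)(7−4)(7−5)(7−10) = 5·3·2·(−3) = −90 ≡ 9, so v_5 = 9^{−1} = 5 (mod 11).
  v = [5, 7, 7, 9, 5].
Step 2: syndromes of r = [7, 0, 6, 1, 6] (all sums mod 11).
  S_0 = Σ v_i r_i = 5·7 + 7·0 + 7·6 + 9·1 + 5·6 = 116 ≡ 6.
  S_1 = Σ v_i α_i r_i = 5·2·7 + 7·4·0 + 7·5·6 + 9·10·1 + 5·7·6 = 580 ≡ 8.
  α_i^2 mod 11 = [4, 5, 3, 1, 5].
  S_2 = Σ v_i α_i^2 r_i = 5·4·7 + 7·5·0 + 7·3·6 + 9·1·1 + 5·5·6 = 425 ≡ 7.
  S = (6, 8, 7) ≠ 0, so r is not a codeword (an error is present).
Step 3: locate the error. For a single error e at position i, S_ℓ = v_i·e·α_i^ℓ, so α_err = S_1/S_0.
  S_0^{−1} = 6^{−1} = 2 (mod 11), so α_err = 8·2 = 16 ≡ 5 = α_3. Error position i = 3.
  Consistency check: S_2/S_1 = 7·7 = 49 ≡ 5 = α_err ✓ (single-error assumption holds).
Step 4: error magnitude e = S_0/v_3 = S_0·∏_{j≠3}(α_3 − α_j) = 6·8 = 48 ≡ 4 (mod 11).
Step 5: correct position 3: c_3 = r_3 − e = 6 − 4 ≡ 2 (mod 11). Hence c = [7, 0, 2, 1, 6].
  Check: interpolating c through the α_i gives m(x) = 3 + 2·x (degree < 2) with m(α_i) = c_i for every i, so c is indeed a codeword.


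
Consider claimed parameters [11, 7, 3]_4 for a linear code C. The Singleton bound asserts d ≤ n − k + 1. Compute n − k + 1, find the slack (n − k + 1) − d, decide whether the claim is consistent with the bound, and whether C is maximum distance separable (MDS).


Singleton RHS = n − k + 1 = 5, slack = 2, bound satisfied, not MDS.

Singleton bound: d ≤ n − k + 1.
Here n = 11, k = 7, so n − k + 1 = 5.
Given d = 3, check d ≤ 5: YES.
Slack = (n − k + 1) − d = 2.
The code is NOT MDS (slack = 2 > 0).
Description: the claimed parameters are [11, 7, 3]_4; such a code would be non-MDS.


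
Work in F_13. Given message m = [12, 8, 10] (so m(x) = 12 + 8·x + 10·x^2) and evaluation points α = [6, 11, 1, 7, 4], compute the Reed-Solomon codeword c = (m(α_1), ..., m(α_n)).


c = [4, 10, 4, 12, 9]

Message polynomial: m(x) = 12 + 8·x + 10·x^2 (mod 13).
For each evaluation point α_i, compute m(α_i) mod 13:
  α_1 = 6: Horner steps 10 → 3 → 4, so m(6) = 4.
  α_2 = 11: Horner steps 10 → 1 → 10, so m(11) = 10.
  α_3 = 1: Horner steps 10 → 5 → 4, so m(1) = 4.
  α_4 = 7: Horner steps 10 → 0 → 12, so m(7) = 12.
  α_5 = 4: Horner steps 10 → 9 → 9, so m(4) = 9.
Codeword c = [4, 10, 4, 12, 9] ∈ F_13^5.


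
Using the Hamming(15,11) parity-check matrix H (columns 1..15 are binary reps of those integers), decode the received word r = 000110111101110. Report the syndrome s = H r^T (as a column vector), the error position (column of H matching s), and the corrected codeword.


s = (0, 0, 1, 0)^T, error position = 2, corrected codeword c = 010110111101110

Compute s = H r^T mod 2 one row at a time:
  s_1 = 1 + 1 + 1 + 0 + 1 + 1 + 1 + 0 = 6 ≡ 0 (mod 2).
  s_2 = 1 + 1 + 0 + 1 + 1 + 1 + 1 + 0 = 6 ≡ 0 (mod 2).
  s_3 = 0 + 0 + 0 + 1 + 1 + 0 + 1 + 0 = 3 ≡ 1 (mod 2).
  s_4 = 0 + 0 + 1 + 1 + 1 + 0 + 1 + 0 = 4 ≡ 0 (mod 2).
s = (0, 0, 1, 0)^T — this equals column 2 of H (binary 0010), so error is at position 2.
Correct: flip bit 2 of r = 000110111101110 to get c = 010110111101110.


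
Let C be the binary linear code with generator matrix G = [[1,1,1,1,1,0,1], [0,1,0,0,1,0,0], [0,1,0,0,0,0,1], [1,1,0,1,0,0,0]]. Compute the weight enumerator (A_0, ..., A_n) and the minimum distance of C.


Weight distribution: A_0 = 1, A_1 = 1, A_2 = 3, A_3 = 6, A_4 = 3, A_5 = 1, A_6 = 1. Minimum distance d = 1.

Enumerate all 2^4 = 16 messages m ∈ F_2^4.
For each, compute codeword c = mG in F_2^7, then tally its weight.
  m = 0000 → c = 0000000, weight = 0.
  m = 1000 → c = 1111101, weight = 6.
  m = 0100 → c = 0100100, weight = 2.
  m = 1100 → c = 1011001, weight = 4.
  m = 0010 → c = 0100001, weight = 2.
  m = 1010 → c = 1011100, weight = 4.
  m = 0110 → c = 0000101, weight = 2.
  m = 1110 → c = 1111000, weight = 4.
  m = 0001 → c = 1101000, weight = 3.
  m = 1001 → c = 0010101, weight = 3.
  m = 0101 → c = 1001100, weight = 3.
  m = 1101 → c = 0110001, weight = 3.
  m = 0011 → c = 1001001, weight = 3.
  m = 1011 → c = 0110100, weight = 3.
  m = 0111 → c = 1101101, weight = 5.
  m = 1111 → c = 0010000, weight = 1.
Tally weights:
  weight 0: 1 codewords.
  weight 1: 1 codewords.
  weight 2: 3 codewords.
  weight 3: 6 codewords.
  weight 4: 3 codewords.
  weight 5: 1 codewords.
  weight 6: 1 codewords.
Minimum distance d = smallest w > 0 with A_w > 0 = 1.
Sanity: Σ A_w = 16 = 2^4 = 16 ✓.


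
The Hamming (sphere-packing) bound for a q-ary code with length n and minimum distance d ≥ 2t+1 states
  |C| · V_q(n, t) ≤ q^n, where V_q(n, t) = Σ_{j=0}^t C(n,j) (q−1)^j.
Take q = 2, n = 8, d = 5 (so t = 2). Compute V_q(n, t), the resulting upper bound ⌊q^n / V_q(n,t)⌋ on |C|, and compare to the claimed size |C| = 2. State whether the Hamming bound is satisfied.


V_q(n, t) = 37, q^n = 256, Hamming bound = 6, |C| = 2 ≤ bound (satisfied).

Step 1: Compute V_q(n, t) = Σ_{j=0}^2 C(n, j) (q−1)^j.
  j = 0: C(8,0)·(1)^0 = 1·1 = 1.
  j = 1: C(8,1)·(1)^1 = 8·1 = 8.
  j = 2: C(8,2)·(1)^2 = 28·1 = 28.
  V_q(n, t) = 1 + 8 + 28 = 37.
Step 2: q^n = 2^8 = 256.
Step 3: Hamming bound ⌊q^n / V_q(n,t)⌋ = ⌊256/37⌋ = 6.
Step 4: Compare |C| = 2 to 6: satisfied.
The claimed |C| lies below the Hamming bound.


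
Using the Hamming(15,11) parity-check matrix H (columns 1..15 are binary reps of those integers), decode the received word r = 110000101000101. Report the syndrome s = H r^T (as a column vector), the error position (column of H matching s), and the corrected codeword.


s = (1, 1, 1, 1)^T, error position = 15, corrected codeword c = 110000101000100

Compute s = H r^T mod 2 one row at a time:
  s_1 = 0 + 1 + 0 + 0 + 0 + 1 + 0 + 1 = 3 ≡ 1 (mod 2).
  s_2 = 0 + 0 + 0 + 1 + 0 + 1 + 0 + 1 = 3 ≡ 1 (mod 2).
  s_3 = 1 + 0 + 0 + 1 + 0 + 0 + 0 + 1 = 3 ≡ 1 (mod 2).
  s_4 = 1 + 0 + 0 + 1 + 1 + 0 + 1 + 1 = 5 ≡ 1 (mod 2).
s = (1, 1, 1, 1)^T — this equals column 15 of H (binary 1111), so error is at position 15.
Correct: flip bit 15 of r = 110000101000101 to get c = 110000101000100.


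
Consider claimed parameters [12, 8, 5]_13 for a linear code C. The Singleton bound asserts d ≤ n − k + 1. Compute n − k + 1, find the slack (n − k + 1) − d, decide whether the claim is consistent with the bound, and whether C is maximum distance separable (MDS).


Singleton RHS = n − k + 1 = 5, slack = 0, bound satisfied, MDS.

Singleton bound: d ≤ n − k + 1.
Here n = 12, k = 8, so n − k + 1 = 5.
Given d = 5, check d ≤ 5: YES.
Slack = (n − k + 1) − d = 0.
The code is MDS (slack = 0).
Description: the claimed parameters are [12, 8, 5]_13; such a code would be MDS (meets Singleton bound).


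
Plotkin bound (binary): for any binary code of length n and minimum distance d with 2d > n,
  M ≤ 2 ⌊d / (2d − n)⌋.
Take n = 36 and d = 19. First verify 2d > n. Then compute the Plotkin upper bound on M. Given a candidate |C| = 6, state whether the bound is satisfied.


Plotkin bound M ≤ 18; given |C| = 6 ≤ bound (satisfied).

Check applicability: 2d = 38, n = 36.
2d − n = 2 > 0, so Plotkin applies.
Compute d/(2d−n) = 19/2 ≈ 9.5000.
⌊d/(2d−n)⌋ = 9.
Plotkin bound: M ≤ 2·9 = 18.
Given |C| = 6, check: satisfied.
This |C| is below the Plotkin bound.


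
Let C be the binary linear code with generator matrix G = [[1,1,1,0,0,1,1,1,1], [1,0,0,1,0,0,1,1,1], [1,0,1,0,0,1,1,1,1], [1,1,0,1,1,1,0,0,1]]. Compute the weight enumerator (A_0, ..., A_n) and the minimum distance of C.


Weight distribution: A_0 = 1, A_1 = 1, A_3 = 1, A_4 = 3, A_5 = 5, A_6 = 4, A_7 = 1. Minimum distance d = 1.

Enumerate all 2^4 = 16 messages m ∈ F_2^4.
For each, compute codeword c = mG in F_2^9, then tally its weight.
  m = 0000 → c = 000000000, weight = 0.
  m = 1000 → c = 111001111, weight = 7.
  m = 0100 → c = 100100111, weight = 5.
  m = 1100 → c = 011101000, weight = 4.
  m = 0010 → c = 101001111, weight = 6.
  m = 1010 → c = 010000000, weight = 1.
  m = 0110 → c = 001101000, weight = 3.
  m = 1110 → c = 110100111, weight = 6.
  m = 0001 → c = 110111001, weight = 6.
  m = 1001 → c = 001110110, weight = 5.
  m = 0101 → c = 010011110, weight = 5.
  m = 1101 → c = 101010001, weight = 4.
  m = 0011 → c = 011110110, weight = 6.
  m = 1011 → c = 100111001, weight = 5.
  m = 0111 → c = 111010001, weight = 5.
  m = 1111 → c = 000011110, weight = 4.
Tally weights:
  weight 0: 1 codewords.
  weight 1: 1 codewords.
  weight 3: 1 codewords.
  weight 4: 3 codewords.
  weight 5: 5 codewords.
  weight 6: 4 codewords.
  weight 7: 1 codewords.
Minimum distance d = smallest w > 0 with A_w > 0 = 1.
Sanity: Σ A_w = 16 = 2^4 = 16 ✓.


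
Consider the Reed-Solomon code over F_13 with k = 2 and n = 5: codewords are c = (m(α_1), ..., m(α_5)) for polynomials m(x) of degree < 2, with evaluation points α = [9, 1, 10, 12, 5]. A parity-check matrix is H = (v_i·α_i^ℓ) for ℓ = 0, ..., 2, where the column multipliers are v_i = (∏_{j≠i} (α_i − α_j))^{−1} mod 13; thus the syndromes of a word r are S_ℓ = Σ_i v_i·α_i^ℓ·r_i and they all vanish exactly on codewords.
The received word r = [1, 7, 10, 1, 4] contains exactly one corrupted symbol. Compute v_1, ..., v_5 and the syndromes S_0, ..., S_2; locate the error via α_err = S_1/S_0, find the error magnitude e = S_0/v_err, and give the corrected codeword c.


S = (11, 2, 11), error at position 4, error magnitude e = 12, c = [1, 7, 10, 2, 4].

Step 1: column multipliers v_i = (∏_{j≠i}(α_i − α_j))^{−1} mod 13.
  i = 1 (α = 9): (9−1)(9−10)(9−12)(9−5) = 8·(−1)·(−3)·4 = 96 ≡ 5, so v_1 = 5^{−1} = 8 (mod 13).
  i = 2 (α = 1): (1−9)(1−10)(1−12)(1−5) = (−8)·(−9)·(−11)·(−4) = 3168 ≡ 9, so v_2 = 9^{−1} = 3 (mod 13).
  i = 3 (α = 10): (10−9)(10−1)(10−12)(10−5) = 1·9·(−2)·5 = −90 ≡ 1, so v_3 = 1^{−1} = 1 (mod 13).
  i = 4 (α = 12): (12−9)(12−1)(12−10)(12−5) = 3·11·2·7 = 462 ≡ 7, so v_4 = 7^{−1} = 2 (mod 13).
  i = 5 (α = 5): (5−9)(5−1)(5−10)(5−12) = (−4)·4·(−5)·(−7) = −560 ≡ 12, so v_5 = 12^{−1} = 12 (mod 13).
  v = [8, 3, 1, 2, 12].
Step 2: syndromes of r = [1, 7, 10, 1, 4] (all sums mod 13).
  S_0 = Σ v_i r_i = 8·1 + 3·7 + 1·10 + 2·1 + 12·4 = 89 ≡ 11.
  S_1 = Σ v_i α_i r_i = 8·9·1 + 3·1·7 + 1·10·10 + 2·12·1 + 12·5·4 = 457 ≡ 2.
  α_i^2 mod 13 = [3, 1, 9, 1, 12].
  S_2 = Σ v_i α_i^2 r_i = 8·3·1 + 3·1·7 + 1·9·10 + 2·1·1 + 12·12·4 = 713 ≡ 11.
  S = (11, 2, 11) ≠ 0, so r is not a codeword (an error is present).
Step 3: locate the error. For a single error e at position i, S_ℓ = v_i·e·α_i^ℓ, so α_err = S_1/S_0.
  S_0^{−1} = 11^{−1} = 6 (mod 13), so α_err = 2·6 = 12 ≡ 12 = α_4. Error position i = 4.
  Consistency check: S_2/S_1 = 11·7 = 77 ≡ 12 = α_err ✓ (single-error assumption holds).
Step 4: error magnitude e = S_0/v_4 = S_0·∏_{j≠4}(α_4 − α_j) = 11·7 = 77 ≡ 12 (mod 13).
Step 5: correct position 4: c_4 = r_4 − e = 1 − 12 ≡ 2 (mod 13). Hence c = [1, 7, 10, 2, 4].
  Check: interpolating c through the α_i gives m(x) = 11 + 9·x (degree < 2) with m(α_i) = c_i for every i, so c is indeed a codeword.


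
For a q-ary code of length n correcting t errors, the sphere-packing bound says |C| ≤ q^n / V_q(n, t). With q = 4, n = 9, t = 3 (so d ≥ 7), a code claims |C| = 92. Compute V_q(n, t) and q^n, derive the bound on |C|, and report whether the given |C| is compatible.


V_q(n, t) = 2620, q^n = 262144, Hamming bound = 100, |C| = 92 ≤ bound (satisfied).

Step 1: Compute V_q(n, t) = Σ_{j=0}^3 C(n, j) (q−1)^j.
  j = 0: C(9,0)·(3)^0 = 1·1 = 1.
  j = 1: C(9,1)·(3)^1 = 9·3 = 27.
  j = 2: C(9,2)·(3)^2 = 36·9 = 324.
  j = 3: C(9,3)·(3)^3 = 84·27 = 2268.
  V_q(n, t) = 1 + 27 + 324 + 2268 = 2620.
Step 2: q^n = 4^9 = 262144.
Step 3: Hamming bound ⌊q^n / V_q(n,t)⌋ = ⌊262144/2620⌋ = 100.
Step 4: Compare |C| = 92 to 100: satisfied.
The claimed |C| lies below the Hamming bound.


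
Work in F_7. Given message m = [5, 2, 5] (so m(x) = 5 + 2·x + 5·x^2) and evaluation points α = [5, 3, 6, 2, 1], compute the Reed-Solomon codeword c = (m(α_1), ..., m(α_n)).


c = [0, 0, 1, 1, 5]

Message polynomial: m(x) = 5 + 2·x + 5·x^2 (mod 7).
For each evaluation point α_i, compute m(α_i) mod 7:
  α_1 = 5: Horner steps 5 → 6 → 0, so m(5) = 0.
  α_2 = 3: Horner steps 5 → 3 → 0, so m(3) = 0.
  α_3 = 6: Horner steps 5 → 4 → 1, so m(6) = 1.
  α_4 = 2: Horner steps 5 → 5 → 1, so m(2) = 1.
  α_5 = 1: Horner steps 5 → 0 → 5, so m(1) = 5.
Codeword c = [0, 0, 1, 1, 5] ∈ F_7^5.


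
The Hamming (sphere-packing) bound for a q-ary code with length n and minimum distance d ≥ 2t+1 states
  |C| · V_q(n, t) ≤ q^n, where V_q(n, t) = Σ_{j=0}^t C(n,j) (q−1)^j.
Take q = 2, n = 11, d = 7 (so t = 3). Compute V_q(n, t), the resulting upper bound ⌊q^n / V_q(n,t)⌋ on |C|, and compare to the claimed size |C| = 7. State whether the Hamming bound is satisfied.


V_q(n, t) = 232, q^n = 2048, Hamming bound = 8, |C| = 7 ≤ bound (satisfied).

Step 1: Compute V_q(n, t) = Σ_{j=0}^3 C(n, j) (q−1)^j.
  j = 0: C(11,0)·(1)^0 = 1·1 = 1.
  j = 1: C(11,1)·(1)^1 = 11·1 = 11.
  j = 2: C(11,2)·(1)^2 = 55·1 = 55.
  j = 3: C(11,3)·(1)^3 = 165·1 = 165.
  V_q(n, t) = 1 + 11 + 55 + 165 = 232.
Step 2: q^n = 2^11 = 2048.
Step 3: Hamming bound ⌊q^n / V_q(n,t)⌋ = ⌊2048/232⌋ = 8.
Step 4: Compare |C| = 7 to 8: satisfied.
The claimed |C| lies below the Hamming bound.


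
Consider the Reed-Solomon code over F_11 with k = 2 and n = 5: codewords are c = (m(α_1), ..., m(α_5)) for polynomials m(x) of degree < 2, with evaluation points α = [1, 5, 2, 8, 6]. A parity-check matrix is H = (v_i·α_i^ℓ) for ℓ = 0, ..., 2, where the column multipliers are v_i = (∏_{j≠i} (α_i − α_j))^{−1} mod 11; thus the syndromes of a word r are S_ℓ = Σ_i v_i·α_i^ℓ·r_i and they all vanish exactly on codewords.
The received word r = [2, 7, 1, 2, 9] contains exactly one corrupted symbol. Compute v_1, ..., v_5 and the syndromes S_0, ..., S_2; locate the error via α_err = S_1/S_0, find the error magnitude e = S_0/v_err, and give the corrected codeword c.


S = (10, 10, 10), error at position 1, error magnitude e = 3, c = [10, 7, 1, 2, 9].

Step 1: column multipliers v_i = (∏_{j≠i}(α_i − α_j))^{−1} mod 11.
  i = 1 (α = 1): (1−5)(1−2)(1−8)(1−6) = (−4)·(−1)·(−7)·(−5) = 140 ≡ 8, so v_1 = 8^{−1} = 7 (mod 11).
  i = 2 (α = 5): (5−1)(5−2)(5−8)(5−6) = 4·3·(−3)·(−1) = 36 ≡ 3, so v_2 = 3^{−1} = 4 (mod 11).
  i = 3 (α = 2): (2−1)(2−5)(2−8)(2−6) = 1·(−3)·(−6)·(−4) = −72 ≡ 5, so v_3 = 5^{−1} = 9 (mod 11).
  i = 4 (α = 8): (8−1)(8−5)(8−2)(8−6) = 7·3·6·2 = 252 ≡ 10, so v_4 = 10^{−1} = 10 (mod 11).
  i = 5 (α = 6): (6−1)(6−5)(6−2)(6−8) = 5·1·4·(−2) = −40 ≡ 4, so v_5 = 4^{−1} = 3 (mod 11).
  v = [7, 4, 9, 10, 3].
Step 2: syndromes of r = [2, 7, 1, 2, 9] (all sums mod 11).
  S_0 = Σ v_i r_i = 7·2 + 4·7 + 9·1 + 10·2 + 3·9 = 98 ≡ 10.
  S_1 = Σ v_i α_i r_i = 7·1·2 + 4·5·7 + 9·2·1 + 10·8·2 + 3·6·9 = 494 ≡ 10.
  α_i^2 mod 11 = [1, 3, 4, 9, 3].
  S_2 = Σ v_i α_i^2 r_i = 7·1·2 + 4·3·7 + 9·4·1 + 10·9·2 + 3·3·9 = 395 ≡ 10.
  S = (10, 10, 10) ≠ 0, so r is not a codeword (an error is present).
Step 3: locate the error. For a single error e at position i, S_ℓ = v_i·e·α_i^ℓ, so α_err = S_1/S_0.
  S_0^{−1} = 10^{−1} = 10 (mod 11), so α_err = 10·10 = 100 ≡ 1 = α_1. Error position i = 1.
  Consistency check: S_2/S_1 = 10·10 = 100 ≡ 1 = α_err ✓ (single-error assumption holds).
Step 4: error magnitude e = S_0/v_1 = S_0·∏_{j≠1}(α_1 − α_j) = 10·8 = 80 ≡ 3 (mod 11).
Step 5: correct position 1: c_1 = r_1 − e = 2 − 3 ≡ 10 (mod 11). Hence c = [10, 7, 1, 2, 9].
  Check: interpolating c through the α_i gives m(x) = 8 + 2·x (degree < 2) with m(α_i) = c_i for every i, so c is indeed a codeword.


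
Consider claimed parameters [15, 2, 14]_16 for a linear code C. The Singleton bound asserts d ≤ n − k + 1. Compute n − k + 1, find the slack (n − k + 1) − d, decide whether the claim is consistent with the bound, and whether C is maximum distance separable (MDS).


Singleton RHS = n − k + 1 = 14, slack = 0, bound satisfied, MDS.

Singleton bound: d ≤ n − k + 1.
Here n = 15, k = 2, so n − k + 1 = 14.
Given d = 14, check d ≤ 14: YES.
Slack = (n − k + 1) − d = 0.
The code is MDS (slack = 0).
Description: the claimed parameters are [15, 2, 14]_16; such a code would be MDS (meets Singleton bound).


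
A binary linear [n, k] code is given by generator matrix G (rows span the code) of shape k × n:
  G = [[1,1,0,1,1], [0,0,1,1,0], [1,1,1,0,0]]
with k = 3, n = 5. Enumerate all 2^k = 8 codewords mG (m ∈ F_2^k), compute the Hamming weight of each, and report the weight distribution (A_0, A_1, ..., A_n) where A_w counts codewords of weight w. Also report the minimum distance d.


Weight distribution: A_0 = 1, A_1 = 1, A_2 = 1, A_3 = 3, A_4 = 2. Minimum distance d = 1.

Enumerate all 2^3 = 8 messages m ∈ F_2^3.
For each, compute codeword c = mG in F_2^5, then tally its weight.
  m = 000 → c = 00000, weight = 0.
  m = 100 → c = 11011, weight = 4.
  m = 010 → c = 00110, weight = 2.
  m = 110 → c = 11101, weight = 4.
  m = 001 → c = 11100, weight = 3.
  m = 101 → c = 00111, weight = 3.
  m = 011 → c = 11010, weight = 3.
  m = 111 → c = 00001, weight = 1.
Tally weights:
  weight 0: 1 codewords.
  weight 1: 1 codewords.
  weight 2: 1 codewords.
  weight 3: 3 codewords.
  weight 4: 2 codewords.
Minimum distance d = smallest w > 0 with A_w > 0 = 1.
Sanity: Σ A_w = 8 = 2^3 = 8 ✓.


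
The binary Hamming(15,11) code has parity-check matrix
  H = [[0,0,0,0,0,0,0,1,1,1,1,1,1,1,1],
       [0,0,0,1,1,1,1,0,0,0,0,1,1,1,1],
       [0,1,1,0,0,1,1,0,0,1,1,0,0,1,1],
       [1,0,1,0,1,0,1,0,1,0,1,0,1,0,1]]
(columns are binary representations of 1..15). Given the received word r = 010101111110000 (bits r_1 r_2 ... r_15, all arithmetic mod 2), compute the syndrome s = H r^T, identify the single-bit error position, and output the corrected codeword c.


s = (0, 1, 1, 1)^T, error position = 7, corrected codeword c = 010101011110000

Compute s = H r^T mod 2 one row at a time:
  s_1 = 1 + 1 + 1 + 1 + 0 + 0 + 0 + 0 = 4 ≡ 0 (mod 2).
  s_2 = 1 + 0 + 1 + 1 + 0 + 0 + 0 + 0 = 3 ≡ 1 (mod 2).
  s_3 = 1 + 0 + 1 + 1 + 1 + 1 + 0 + 0 = 5 ≡ 1 (mod 2).
  s_4 = 0 + 0 + 0 + 1 + 1 + 1 + 0 + 0 = 3 ≡ 1 (mod 2).
s = (0, 1, 1, 1)^T — this equals column 7 of H (binary 0111), so error is at position 7.
Correct: flip bit 7 of r = 010101111110000 to get c = 010101011110000.


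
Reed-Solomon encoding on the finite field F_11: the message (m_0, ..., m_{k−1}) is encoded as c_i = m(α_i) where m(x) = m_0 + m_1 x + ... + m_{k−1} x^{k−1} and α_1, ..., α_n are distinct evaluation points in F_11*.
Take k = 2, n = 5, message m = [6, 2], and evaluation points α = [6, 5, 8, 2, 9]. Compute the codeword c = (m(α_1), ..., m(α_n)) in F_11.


c = [7, 5, 0, 10, 2]

Message polynomial: m(x) = 6 + 2·x (mod 11).
For each evaluation point α_i, compute m(α_i) mod 11:
  α_1 = 6: Horner steps 2 → 7, so m(6) = 7.
  α_2 = 5: Horner steps 2 → 5, so m(5) = 5.
  α_3 = 8: Horner steps 2 → 0, so m(8) = 0.
  α_4 = 2: Horner steps 2 → 10, so m(2) = 10.
  α_5 = 9: Horner steps 2 → 2, so m(9) = 2.
Codeword c = [7, 5, 0, 10, 2] ∈ F_11^5.


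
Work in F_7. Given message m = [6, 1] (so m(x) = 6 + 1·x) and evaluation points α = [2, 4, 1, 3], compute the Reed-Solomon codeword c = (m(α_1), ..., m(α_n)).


c = [1, 3, 0, 2]

Message polynomial: m(x) = 6 + 1·x (mod 7).
For each evaluation point α_i, compute m(α_i) mod 7:
  α_1 = 2: Horner steps 1 → 1, so m(2) = 1.
  α_2 = 4: Horner steps 1 → 3, so m(4) = 3.
  α_3 = 1: Horner steps 1 → 0, so m(1) = 0.
  α_4 = 3: Horner steps 1 → 2, so m(3) = 2.
Codeword c = [1, 3, 0, 2] ∈ F_7^4.


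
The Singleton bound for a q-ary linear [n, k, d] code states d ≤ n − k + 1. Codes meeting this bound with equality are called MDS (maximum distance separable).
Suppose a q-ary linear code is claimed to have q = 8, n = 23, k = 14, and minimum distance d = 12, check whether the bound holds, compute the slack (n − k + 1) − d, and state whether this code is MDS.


Singleton RHS = n − k + 1 = 10, slack = -2, bound violated (no such code; not MDS).

Singleton bound: d ≤ n − k + 1.
Here n = 23, k = 14, so n − k + 1 = 10.
Given d = 12, check d ≤ 10: NO.
Slack = (n − k + 1) − d = -2.
The slack is negative: d = 12 exceeds n − k + 1 = 10 by 2, so the Singleton bound is violated and no linear [23, 14, 12]_8 code can exist. In particular it is not MDS (MDS requires d = n − k + 1 exactly).
Description: the claimed parameters are [23, 14, 12]_8; such a code would be impossible (violates the Singleton bound).


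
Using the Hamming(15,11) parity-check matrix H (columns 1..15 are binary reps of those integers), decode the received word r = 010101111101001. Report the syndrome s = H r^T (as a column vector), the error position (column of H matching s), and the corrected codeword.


s = (1, 1, 1, 1)^T, error position = 15, corrected codeword c = 010101111101000

Compute s = H r^T mod 2 one row at a time:
  s_1 = 1 + 1 + 1 + 0 + 1 + 0 + 0 + 1 = 5 ≡ 1 (mod 2).
  s_2 = 1 + 0 + 1 + 1 + 1 + 0 + 0 + 1 = 5 ≡ 1 (mod 2).
  s_3 = 1 + 0 + 1 + 1 + 1 + 0 + 0 + 1 = 5 ≡ 1 (mod 2).
  s_4 = 0 + 0 + 0 + 1 + 1 + 0 + 0 + 1 = 3 ≡ 1 (mod 2).
s = (1, 1, 1, 1)^T — this equals column 15 of H (binary 1111), so error is at position 15.
Correct: flip bit 15 of r = 010101111101001 to get c = 010101111101000.


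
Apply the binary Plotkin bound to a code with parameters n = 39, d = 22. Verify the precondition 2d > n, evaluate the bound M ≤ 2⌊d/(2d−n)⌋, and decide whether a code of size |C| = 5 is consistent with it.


Plotkin bound M ≤ 8; given |C| = 5 ≤ bound (satisfied).

Check applicability: 2d = 44, n = 39.
2d − n = 5 > 0, so Plotkin applies.
Compute d/(2d−n) = 22/5 ≈ 4.4000.
⌊d/(2d−n)⌋ = 4.
Plotkin bound: M ≤ 2·4 = 8.
Given |C| = 5, check: satisfied.
This |C| is below the Plotkin bound.


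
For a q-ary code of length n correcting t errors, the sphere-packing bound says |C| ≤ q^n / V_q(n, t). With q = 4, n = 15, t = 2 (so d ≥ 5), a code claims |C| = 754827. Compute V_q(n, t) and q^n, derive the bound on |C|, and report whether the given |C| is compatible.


V_q(n, t) = 991, q^n = 1073741824, Hamming bound = 1083493, |C| = 754827 ≤ bound (satisfied).

Step 1: Compute V_q(n, t) = Σ_{j=0}^2 C(n, j) (q−1)^j.
  j = 0: C(15,0)·(3)^0 = 1·1 = 1.
  j = 1: C(15,1)·(3)^1 = 15·3 = 45.
  j = 2: C(15,2)·(3)^2 = 105·9 = 945.
  V_q(n, t) = 1 + 45 + 945 = 991.
Step 2: q^n = 4^15 = 1073741824.
Step 3: Hamming bound ⌊q^n / V_q(n,t)⌋ = ⌊1073741824/991⌋ = 1083493.
Step 4: Compare |C| = 754827 to 1083493: satisfied.
The claimed |C| lies below the Hamming bound.


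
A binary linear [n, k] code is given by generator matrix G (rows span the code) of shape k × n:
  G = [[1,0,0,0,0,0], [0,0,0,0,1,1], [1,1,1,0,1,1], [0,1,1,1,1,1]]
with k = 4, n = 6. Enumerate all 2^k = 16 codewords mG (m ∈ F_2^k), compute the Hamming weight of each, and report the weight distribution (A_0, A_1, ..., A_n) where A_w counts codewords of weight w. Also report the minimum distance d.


Weight distribution: A_0 = 1, A_1 = 2, A_2 = 3, A_3 = 4, A_4 = 3, A_5 = 2, A_6 = 1. Minimum distance d = 1.

Enumerate all 2^4 = 16 messages m ∈ F_2^4.
For each, compute codeword c = mG in F_2^6, then tally its weight.
  m = 0000 → c = 000000, weight = 0.
  m = 1000 → c = 100000, weight = 1.
  m = 0100 → c = 000011, weight = 2.
  m = 1100 → c = 100011, weight = 3.
  m = 0010 → c = 111011, weight = 5.
  m = 1010 → c = 011011, weight = 4.
  m = 0110 → c = 111000, weight = 3.
  m = 1110 → c = 011000, weight = 2.
  m = 0001 → c = 011111, weight = 5.
  m = 1001 → c = 111111, weight = 6.
  m = 0101 → c = 011100, weight = 3.
  m = 1101 → c = 111100, weight = 4.
  m = 0011 → c = 100100, weight = 2.
  m = 1011 → c = 000100, weight = 1.
  m = 0111 → c = 100111, weight = 4.
  m = 1111 → c = 000111, weight = 3.
Tally weights:
  weight 0: 1 codewords.
  weight 1: 2 codewords.
  weight 2: 3 codewords.
  weight 3: 4 codewords.
  weight 4: 3 codewords.
  weight 5: 2 codewords.
  weight 6: 1 codewords.
Minimum distance d = smallest w > 0 with A_w > 0 = 1.
Sanity: Σ A_w = 16 = 2^4 = 16 ✓.


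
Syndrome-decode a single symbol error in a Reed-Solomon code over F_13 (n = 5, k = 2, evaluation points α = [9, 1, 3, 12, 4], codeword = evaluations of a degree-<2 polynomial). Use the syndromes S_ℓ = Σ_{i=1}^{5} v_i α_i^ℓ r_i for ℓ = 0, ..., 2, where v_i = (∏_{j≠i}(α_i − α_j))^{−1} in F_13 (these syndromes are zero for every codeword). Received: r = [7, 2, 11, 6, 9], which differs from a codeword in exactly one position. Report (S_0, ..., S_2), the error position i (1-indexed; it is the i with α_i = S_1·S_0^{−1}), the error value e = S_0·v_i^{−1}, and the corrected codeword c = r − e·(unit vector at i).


S = (1, 9, 3), error at position 1, error magnitude e = 8, c = [12, 2, 11, 6, 9].

Step 1: column multipliers v_i = (∏_{j≠i}(α_i − α_j))^{−1} mod 13.
  i = 1 (α = 9): (9−1)(9−3)(9−12)(9−4) = 8·6·(−3)·5 = −720 ≡ 8, so v_1 = 8^{−1} = 5 (mod 13).
  i = 2 (α = 1): (1−9)(1−3)(1−12)(1−4) = (−8)·(−2)·(−11)·(−3) = 528 ≡ 8, so v_2 = 8^{−1} = 5 (mod 13).
  i = 3 (α = 3): (3−9)(3−1)(3−12)(3−4) = (−6)·2·(−9)·(−1) = −108 ≡ 9, so v_3 = 9^{−1} = 3 (mod 13).
  i = 4 (α = 12): (12−9)(12−1)(12−3)(12−4) = 3·11·9·8 = 2376 ≡ 10, so v_4 = 10^{−1} = 4 (mod 13).
  i = 5 (α = 4): (4−9)(4−1)(4−3)(4−12) = (−5)·3·1·(−8) = 120 ≡ 3, so v_5 = 3^{−1} = 9 (mod 13).
  v = [5, 5, 3, 4, 9].
Step 2: syndromes of r = [7, 2, 11, 6, 9] (all sums mod 13).
  S_0 = Σ v_i r_i = 5·7 + 5·2 + 3·11 + 4·6 + 9·9 = 183 ≡ 1.
  S_1 = Σ v_i α_i r_i = 5·9·7 + 5·1·2 + 3·3·11 + 4·12·6 + 9·4·9 = 1036 ≡ 9.
  α_i^2 mod 13 = [3, 1, 9, 1, 3].
  S_2 = Σ v_i α_i^2 r_i = 5·3·7 + 5·1·2 + 3·9·11 + 4·1·6 + 9·3·9 = 679 ≡ 3.
  S = (1, 9, 3) ≠ 0, so r is not a codeword (an error is present).
Step 3: locate the error. For a single error e at position i, S_ℓ = v_i·e·α_i^ℓ, so α_err = S_1/S_0.
  S_0^{−1} = 1^{−1} = 1 (mod 13), so α_err = 9·1 = 9 ≡ 9 = α_1. Error position i = 1.
  Consistency check: S_2/S_1 = 3·3 = 9 ≡ 9 = α_err ✓ (single-error assumption holds).
Step 4: error magnitude e = S_0/v_1 = S_0·∏_{j≠1}(α_1 − α_j) = 1·8 = 8 ≡ 8 (mod 13).
Step 5: correct position 1: c_1 = r_1 − e = 7 − 8 ≡ 12 (mod 13). Hence c = [12, 2, 11, 6, 9].
  Check: interpolating c through the α_i gives m(x) = 4 + 11·x (degree < 2) with m(α_i) = c_i for every i, so c is indeed a codeword.


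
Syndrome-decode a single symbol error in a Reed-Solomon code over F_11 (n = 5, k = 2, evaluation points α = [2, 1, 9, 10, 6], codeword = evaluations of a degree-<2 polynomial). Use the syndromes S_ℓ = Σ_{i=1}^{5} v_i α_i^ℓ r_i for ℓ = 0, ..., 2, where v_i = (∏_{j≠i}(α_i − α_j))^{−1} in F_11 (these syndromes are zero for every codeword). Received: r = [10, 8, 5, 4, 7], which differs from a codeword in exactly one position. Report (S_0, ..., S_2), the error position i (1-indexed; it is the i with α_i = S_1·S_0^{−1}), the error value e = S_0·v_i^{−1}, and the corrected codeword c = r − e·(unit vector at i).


S = (10, 2, 7), error at position 3, error magnitude e = 3, c = [10, 8, 2, 4, 7].

Step 1: column multipliers v_i = (∏_{j≠i}(α_i − α_j))^{−1} mod 11.
  i = 1 (α = 2): (2−1)(2−9)(2−10)(2−6) = 1·(−7)·(−8)·(−4) = −224 ≡ 7, so v_1 = 7^{−1} = 8 (mod 11).
  i = 2 (α = 1): (1−2)(1−9)(1−10)(1−6) = (−1)·(−8)·(−9)·(−5) = 360 ≡ 8, so v_2 = 8^{−1} = 7 (mod 11).
  i = 3 (α = 9): (9−2)(9−1)(9−10)(9−6) = 7·8·(−1)·3 = −168 ≡ 8, so v_3 = 8^{−1} = 7 (mod 11).
  i = 4 (α = 10): (10−2)(10−1)(10−9)(10−6) = 8·9·1·4 = 288 ≡ 2, so v_4 = 2^{−1} = 6 (mod 11).
  i = 5 (α = 6): (6−2)(6−1)(6−9)(6−10) = 4·5·(−3)·(−4) = 240 ≡ 9, so v_5 = 9^{−1} = 5 (mod 11).
  v = [8, 7, 7, 6, 5].
Step 2: syndromes of r = [10, 8, 5, 4, 7] (all sums mod 11).
  S_0 = Σ v_i r_i = 8·10 + 7·8 + 7·5 + 6·4 + 5·7 = 230 ≡ 10.
  S_1 = Σ v_i α_i r_i = 8·2·10 + 7·1·8 + 7·9·5 + 6·10·4 + 5·6·7 = 981 ≡ 2.
  α_i^2 mod 11 = [4, 1, 4, 1, 3].
  S_2 = Σ v_i α_i^2 r_i = 8·4·10 + 7·1·8 + 7·4·5 + 6·1·4 + 5·3·7 = 645 ≡ 7.
  S = (10, 2, 7) ≠ 0, so r is not a codeword (an error is present).
Step 3: locate the error. For a single error e at position i, S_ℓ = v_i·e·α_i^ℓ, so α_err = S_1/S_0.
  S_0^{−1} = 10^{−1} = 10 (mod 11), so α_err = 2·10 = 20 ≡ 9 = α_3. Error position i = 3.
  Consistency check: S_2/S_1 = 7·6 = 42 ≡ 9 = α_err ✓ (single-error assumption holds).
Step 4: error magnitude e = S_0/v_3 = S_0·∏_{j≠3}(α_3 − α_j) = 10·8 = 80 ≡ 3 (mod 11).
Step 5: correct position 3: c_3 = r_3 − e = 5 − 3 ≡ 2 (mod 11). Hence c = [10, 8, 2, 4, 7].
  Check: interpolating c through the α_i gives m(x) = 6 + 2·x (degree < 2) with m(α_i) = c_i for every i, so c is indeed a codeword.


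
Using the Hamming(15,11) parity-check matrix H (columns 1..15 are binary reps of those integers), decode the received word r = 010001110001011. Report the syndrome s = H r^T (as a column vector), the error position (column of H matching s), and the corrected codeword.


s = (0, 1, 1, 0)^T, error position = 6, corrected codeword c = 010000110001011

Compute s = H r^T mod 2 one row at a time:
  s_1 = 1 + 0 + 0 + 0 + 1 + 0 + 1 + 1 = 4 ≡ 0 (mod 2).
  s_2 = 0 + 0 + 1 + 1 + 1 + 0 + 1 + 1 = 5 ≡ 1 (mod 2).
  s_3 = 1 + 0 + 1 + 1 + 0 + 0 + 1 + 1 = 5 ≡ 1 (mod 2).
  s_4 = 0 + 0 + 0 + 1 + 0 + 0 + 0 + 1 = 2 ≡ 0 (mod 2).
s = (0, 1, 1, 0)^T — this equals column 6 of H (binary 0110), so error is at position 6.
Correct: flip bit 6 of r = 010001110001011 to get c = 010000110001011.


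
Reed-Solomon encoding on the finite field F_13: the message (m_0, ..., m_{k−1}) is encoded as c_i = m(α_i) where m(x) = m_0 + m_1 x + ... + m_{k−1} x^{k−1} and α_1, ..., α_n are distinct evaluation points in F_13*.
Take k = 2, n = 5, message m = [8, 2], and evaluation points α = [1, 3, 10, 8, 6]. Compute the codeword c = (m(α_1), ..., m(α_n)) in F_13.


c = [10, 1, 2, 11, 7]

Message polynomial: m(x) = 8 + 2·x (mod 13).
For each evaluation point α_i, compute m(α_i) mod 13:
  α_1 = 1: Horner steps 2 → 10, so m(1) = 10.
  α_2 = 3: Horner steps 2 → 1, so m(3) = 1.
  α_3 = 10: Horner steps 2 → 2, so m(10) = 2.
  α_4 = 8: Horner steps 2 → 11, so m(8) = 11.
  α_5 = 6: Horner steps 2 → 7, so m(6) = 7.
Codeword c = [10, 1, 2, 11, 7] ∈ F_13^5.


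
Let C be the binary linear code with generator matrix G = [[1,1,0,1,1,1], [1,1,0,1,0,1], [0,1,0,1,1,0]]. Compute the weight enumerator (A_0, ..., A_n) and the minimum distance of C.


Weight distribution: A_0 = 1, A_1 = 1, A_2 = 2, A_3 = 2, A_4 = 1, A_5 = 1. Minimum distance d = 1.

Enumerate all 2^3 = 8 messages m ∈ F_2^3.
For each, compute codeword c = mG in F_2^6, then tally its weight.
  m = 000 → c = 000000, weight = 0.
  m = 100 → c = 110111, weight = 5.
  m = 010 → c = 110101, weight = 4.
  m = 110 → c = 000010, weight = 1.
  m = 001 → c = 010110, weight = 3.
  m = 101 → c = 100001, weight = 2.
  m = 011 → c = 100011, weight = 3.
  m = 111 → c = 010100, weight = 2.
Tally weights:
  weight 0: 1 codewords.
  weight 1: 1 codewords.
  weight 2: 2 codewords.
  weight 3: 2 codewords.
  weight 4: 1 codewords.
  weight 5: 1 codewords.
Minimum distance d = smallest w > 0 with A_w > 0 = 1.
Sanity: Σ A_w = 8 = 2^3 = 8 ✓.


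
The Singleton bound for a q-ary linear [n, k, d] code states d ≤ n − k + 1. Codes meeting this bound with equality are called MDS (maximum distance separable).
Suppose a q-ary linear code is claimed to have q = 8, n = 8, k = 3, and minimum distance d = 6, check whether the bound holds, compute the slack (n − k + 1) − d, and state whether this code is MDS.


Singleton RHS = n − k + 1 = 6, slack = 0, bound satisfied, MDS.

Singleton bound: d ≤ n − k + 1.
Here n = 8, k = 3, so n − k + 1 = 6.
Given d = 6, check d ≤ 6: YES.
Slack = (n − k + 1) − d = 0.
The code is MDS (slack = 0).
Description: the claimed parameters are [8, 3, 6]_8; such a code would be MDS (meets Singleton bound).


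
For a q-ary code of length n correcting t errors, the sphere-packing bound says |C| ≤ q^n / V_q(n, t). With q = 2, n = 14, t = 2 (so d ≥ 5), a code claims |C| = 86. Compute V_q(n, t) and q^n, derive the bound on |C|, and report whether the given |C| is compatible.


V_q(n, t) = 106, q^n = 16384, Hamming bound = 154, |C| = 86 ≤ bound (satisfied).

Step 1: Compute V_q(n, t) = Σ_{j=0}^2 C(n, j) (q−1)^j.
  j = 0: C(14,0)·(1)^0 = 1·1 = 1.
  j = 1: C(14,1)·(1)^1 = 14·1 = 14.
  j = 2: C(14,2)·(1)^2 = 91·1 = 91.
  V_q(n, t) = 1 + 14 + 91 = 106.
Step 2: q^n = 2^14 = 16384.
Step 3: Hamming bound ⌊q^n / V_q(n,t)⌋ = ⌊16384/106⌋ = 154.
Step 4: Compare |C| = 86 to 154: satisfied.
The claimed |C| lies below the Hamming bound.


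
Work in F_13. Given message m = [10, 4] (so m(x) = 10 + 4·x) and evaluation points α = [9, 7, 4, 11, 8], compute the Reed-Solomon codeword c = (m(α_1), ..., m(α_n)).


c = [7, 12, 0, 2, 3]

Message polynomial: m(x) = 10 + 4·x (mod 13).
For each evaluation point α_i, compute m(α_i) mod 13:
  α_1 = 9: Horner steps 4 → 7, so m(9) = 7.
  α_2 = 7: Horner steps 4 → 12, so m(7) = 12.
  α_3 = 4: Horner steps 4 → 0, so m(4) = 0.
  α_4 = 11: Horner steps 4 → 2, so m(11) = 2.
  α_5 = 8: Horner steps 4 → 3, so m(8) = 3.
Codeword c = [7, 12, 0, 2, 3] ∈ F_13^5.


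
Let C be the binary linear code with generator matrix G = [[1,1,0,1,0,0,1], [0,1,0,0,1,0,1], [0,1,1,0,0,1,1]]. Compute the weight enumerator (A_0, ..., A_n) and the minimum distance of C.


Weight distribution: A_0 = 1, A_3 = 3, A_4 = 3, A_7 = 1. Minimum distance d = 3.

Enumerate all 2^3 = 8 messages m ∈ F_2^3.
For each, compute codeword c = mG in F_2^7, then tally its weight.
  m = 000 → c = 0000000, weight = 0.
  m = 100 → c = 1101001, weight = 4.
  m = 010 → c = 0100101, weight = 3.
  m = 110 → c = 1001100, weight = 3.
  m = 001 → c = 0110011, weight = 4.
  m = 101 → c = 1011010, weight = 4.
  m = 011 → c = 0010110, weight = 3.
  m = 111 → c = 1111111, weight = 7.
Tally weights:
  weight 0: 1 codewords.
  weight 3: 3 codewords.
  weight 4: 3 codewords.
  weight 7: 1 codewords.
Minimum distance d = smallest w > 0 with A_w > 0 = 3.
Sanity: Σ A_w = 8 = 2^3 = 8 ✓.


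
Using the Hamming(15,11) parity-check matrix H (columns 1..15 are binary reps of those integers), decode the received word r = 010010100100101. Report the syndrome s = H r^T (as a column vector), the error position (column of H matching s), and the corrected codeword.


s = (1, 0, 0, 0)^T, error position = 8, corrected codeword c = 010010110100101

Compute s = H r^T mod 2 one row at a time:
  s_1 = 0 + 0 + 1 + 0 + 0 + 1 + 0 + 1 = 3 ≡ 1 (mod 2).
  s_2 = 0 + 1 + 0 + 1 + 0 + 1 + 0 + 1 = 4 ≡ 0 (mod 2).
  s_3 = 1 + 0 + 0 + 1 + 1 + 0 + 0 + 1 = 4 ≡ 0 (mod 2).
  s_4 = 0 + 0 + 1 + 1 + 0 + 0 + 1 + 1 = 4 ≡ 0 (mod 2).
s = (1, 0, 0, 0)^T — this equals column 8 of H (binary 1000), so error is at position 8.
Correct: flip bit 8 of r = 010010100100101 to get c = 010010110100101.


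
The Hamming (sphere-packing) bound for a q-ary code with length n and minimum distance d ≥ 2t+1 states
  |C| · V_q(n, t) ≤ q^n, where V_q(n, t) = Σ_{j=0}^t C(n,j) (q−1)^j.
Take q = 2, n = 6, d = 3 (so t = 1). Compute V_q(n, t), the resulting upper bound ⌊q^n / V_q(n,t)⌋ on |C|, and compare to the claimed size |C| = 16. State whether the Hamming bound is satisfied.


V_q(n, t) = 7, q^n = 64, Hamming bound = 9, |C| = 16 > bound (violated).

Step 1: Compute V_q(n, t) = Σ_{j=0}^1 C(n, j) (q−1)^j.
  j = 0: C(6,0)·(1)^0 = 1·1 = 1.
  j = 1: C(6,1)·(1)^1 = 6·1 = 6.
  V_q(n, t) = 1 + 6 = 7.
Step 2: q^n = 2^6 = 64.
Step 3: Hamming bound ⌊q^n / V_q(n,t)⌋ = ⌊64/7⌋ = 9.
Step 4: Compare |C| = 16 to 9: violated.
The claimed |C| lies above the Hamming bound, so no 2-ary code of length 6 with d ≥ 3 can have 16 codewords.
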